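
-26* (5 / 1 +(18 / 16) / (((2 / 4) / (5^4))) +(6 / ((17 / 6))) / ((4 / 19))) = -1256437 / 34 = -36954.03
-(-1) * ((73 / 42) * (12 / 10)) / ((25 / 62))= 4526 / 875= 5.17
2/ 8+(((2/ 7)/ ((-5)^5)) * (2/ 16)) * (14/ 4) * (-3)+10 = 256253/ 25000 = 10.25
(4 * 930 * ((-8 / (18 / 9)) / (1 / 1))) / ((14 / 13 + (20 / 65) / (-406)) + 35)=-412.46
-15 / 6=-5 / 2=-2.50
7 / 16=0.44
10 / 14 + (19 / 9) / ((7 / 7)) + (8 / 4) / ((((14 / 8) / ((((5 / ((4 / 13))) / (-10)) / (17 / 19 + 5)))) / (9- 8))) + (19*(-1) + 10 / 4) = -13.99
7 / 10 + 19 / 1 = 197 / 10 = 19.70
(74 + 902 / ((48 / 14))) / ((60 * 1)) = 809 / 144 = 5.62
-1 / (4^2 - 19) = 1 / 3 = 0.33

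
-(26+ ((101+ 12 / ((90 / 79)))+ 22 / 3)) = -2173 / 15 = -144.87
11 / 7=1.57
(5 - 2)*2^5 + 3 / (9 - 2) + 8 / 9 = 6131 / 63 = 97.32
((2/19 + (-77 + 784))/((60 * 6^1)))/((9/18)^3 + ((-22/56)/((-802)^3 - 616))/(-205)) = 994519253479640/63290953606239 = 15.71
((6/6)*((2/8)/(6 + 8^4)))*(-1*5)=-5/16408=-0.00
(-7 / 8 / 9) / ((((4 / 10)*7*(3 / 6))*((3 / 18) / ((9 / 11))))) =-15 / 44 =-0.34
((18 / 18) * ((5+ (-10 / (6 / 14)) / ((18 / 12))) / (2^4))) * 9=-95 / 16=-5.94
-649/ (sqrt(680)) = -649* sqrt(170)/ 340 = -24.89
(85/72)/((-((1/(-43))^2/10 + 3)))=-46225/117468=-0.39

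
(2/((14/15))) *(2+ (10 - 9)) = 45/7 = 6.43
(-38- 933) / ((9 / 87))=-28159 / 3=-9386.33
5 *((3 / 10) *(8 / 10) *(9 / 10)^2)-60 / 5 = -2757 / 250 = -11.03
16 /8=2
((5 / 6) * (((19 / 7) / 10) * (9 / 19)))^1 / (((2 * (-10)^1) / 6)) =-9 / 280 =-0.03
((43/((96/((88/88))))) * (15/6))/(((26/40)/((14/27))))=7525/8424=0.89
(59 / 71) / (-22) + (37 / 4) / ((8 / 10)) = 144013 / 12496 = 11.52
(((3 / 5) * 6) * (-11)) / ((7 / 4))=-792 / 35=-22.63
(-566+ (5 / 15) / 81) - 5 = -138752 / 243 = -571.00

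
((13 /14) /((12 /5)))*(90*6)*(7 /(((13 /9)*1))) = 2025 /2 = 1012.50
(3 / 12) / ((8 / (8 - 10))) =-1 / 16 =-0.06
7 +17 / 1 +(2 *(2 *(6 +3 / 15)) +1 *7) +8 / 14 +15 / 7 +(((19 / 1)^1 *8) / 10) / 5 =10772 / 175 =61.55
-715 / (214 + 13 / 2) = -1430 / 441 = -3.24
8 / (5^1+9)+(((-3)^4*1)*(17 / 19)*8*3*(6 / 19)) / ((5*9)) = 12.78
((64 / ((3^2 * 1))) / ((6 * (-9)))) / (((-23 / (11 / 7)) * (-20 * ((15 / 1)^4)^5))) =-88 / 65047009525453090667724609375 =-0.00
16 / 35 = 0.46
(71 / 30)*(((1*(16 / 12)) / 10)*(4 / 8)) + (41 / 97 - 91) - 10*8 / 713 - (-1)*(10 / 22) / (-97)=-30994870609 / 342346950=-90.54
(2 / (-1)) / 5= -0.40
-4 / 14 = -2 / 7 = -0.29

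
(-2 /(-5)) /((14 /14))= 2 /5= 0.40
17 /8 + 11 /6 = 95 /24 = 3.96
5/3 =1.67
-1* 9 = -9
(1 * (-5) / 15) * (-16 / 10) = 8 / 15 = 0.53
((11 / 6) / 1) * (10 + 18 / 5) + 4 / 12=379 / 15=25.27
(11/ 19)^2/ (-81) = -121/ 29241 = -0.00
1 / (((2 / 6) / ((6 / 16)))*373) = 9 / 2984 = 0.00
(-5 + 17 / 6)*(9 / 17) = -39 / 34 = -1.15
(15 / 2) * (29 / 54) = 145 / 36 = 4.03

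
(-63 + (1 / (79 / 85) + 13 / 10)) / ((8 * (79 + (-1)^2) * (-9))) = 47893 / 4550400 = 0.01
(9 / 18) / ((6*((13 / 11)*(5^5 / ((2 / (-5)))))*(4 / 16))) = -22 / 609375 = -0.00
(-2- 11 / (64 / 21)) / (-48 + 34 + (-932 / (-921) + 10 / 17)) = 5620863 / 12425216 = 0.45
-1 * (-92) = 92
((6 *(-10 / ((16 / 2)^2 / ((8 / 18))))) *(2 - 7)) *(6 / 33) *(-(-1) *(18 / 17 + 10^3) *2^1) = 425450 / 561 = 758.38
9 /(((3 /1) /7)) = 21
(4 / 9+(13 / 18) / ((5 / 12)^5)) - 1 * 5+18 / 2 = 1742408 / 28125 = 61.95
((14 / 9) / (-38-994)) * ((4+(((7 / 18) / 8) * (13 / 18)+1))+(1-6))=-637 / 12037248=-0.00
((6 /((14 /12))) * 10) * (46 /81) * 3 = 87.62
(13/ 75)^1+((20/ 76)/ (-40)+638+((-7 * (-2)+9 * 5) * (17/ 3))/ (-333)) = 637.16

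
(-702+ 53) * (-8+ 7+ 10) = -5841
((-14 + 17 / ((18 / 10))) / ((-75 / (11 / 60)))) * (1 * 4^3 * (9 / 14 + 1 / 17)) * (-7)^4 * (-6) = -413339696 / 57375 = -7204.18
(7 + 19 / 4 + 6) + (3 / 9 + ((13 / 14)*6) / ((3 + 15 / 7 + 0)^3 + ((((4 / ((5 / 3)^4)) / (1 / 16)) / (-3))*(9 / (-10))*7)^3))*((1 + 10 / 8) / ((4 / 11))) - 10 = 330150042445290259 / 33624071926152192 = 9.82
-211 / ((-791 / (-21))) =-633 / 113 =-5.60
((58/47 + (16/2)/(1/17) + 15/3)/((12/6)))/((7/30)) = 14325/47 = 304.79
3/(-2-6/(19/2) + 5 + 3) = 19/34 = 0.56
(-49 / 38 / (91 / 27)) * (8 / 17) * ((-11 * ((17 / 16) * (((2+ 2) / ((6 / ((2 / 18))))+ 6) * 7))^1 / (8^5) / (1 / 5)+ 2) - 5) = 76196239 / 137592832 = 0.55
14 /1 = 14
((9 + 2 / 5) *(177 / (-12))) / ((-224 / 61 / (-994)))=-12009863 / 320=-37530.82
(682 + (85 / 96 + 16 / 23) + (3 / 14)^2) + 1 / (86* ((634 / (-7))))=1008189068365 / 1474765152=683.63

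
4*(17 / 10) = 34 / 5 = 6.80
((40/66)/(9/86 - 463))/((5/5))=-1720/1313697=-0.00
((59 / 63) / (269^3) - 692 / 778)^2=180030848984285555226961 / 227558981642512006145169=0.79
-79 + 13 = -66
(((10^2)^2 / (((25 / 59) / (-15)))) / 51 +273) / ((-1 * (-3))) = -113359 / 51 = -2222.73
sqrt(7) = 2.65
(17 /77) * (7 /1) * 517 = 799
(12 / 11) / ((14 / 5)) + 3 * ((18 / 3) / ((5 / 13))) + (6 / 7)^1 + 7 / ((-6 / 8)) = 38.71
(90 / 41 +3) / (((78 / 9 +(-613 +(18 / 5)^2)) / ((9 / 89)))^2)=97048125 / 638866139847449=0.00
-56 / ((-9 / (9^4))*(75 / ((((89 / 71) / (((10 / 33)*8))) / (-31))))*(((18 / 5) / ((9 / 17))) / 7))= -34970859 / 3741700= -9.35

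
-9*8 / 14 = -36 / 7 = -5.14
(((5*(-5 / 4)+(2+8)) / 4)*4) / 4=15 / 16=0.94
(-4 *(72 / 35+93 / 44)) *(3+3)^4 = -8324208 / 385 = -21621.32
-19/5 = -3.80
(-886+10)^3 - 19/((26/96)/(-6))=-8738872416/13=-672220955.08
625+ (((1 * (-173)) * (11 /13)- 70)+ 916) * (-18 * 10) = -1628975 /13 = -125305.77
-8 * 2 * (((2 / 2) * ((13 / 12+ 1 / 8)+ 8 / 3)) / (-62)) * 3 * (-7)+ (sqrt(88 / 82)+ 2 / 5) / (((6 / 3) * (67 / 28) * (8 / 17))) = -13951 / 670+ 119 * sqrt(451) / 5494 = -20.36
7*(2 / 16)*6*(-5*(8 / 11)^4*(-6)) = 645120 / 14641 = 44.06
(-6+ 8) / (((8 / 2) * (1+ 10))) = 1 / 22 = 0.05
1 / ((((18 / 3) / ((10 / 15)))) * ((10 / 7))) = 7 / 90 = 0.08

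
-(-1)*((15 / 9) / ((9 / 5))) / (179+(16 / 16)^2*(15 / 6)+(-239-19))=-50 / 4131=-0.01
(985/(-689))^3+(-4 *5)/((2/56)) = -184122022265/327082769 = -562.92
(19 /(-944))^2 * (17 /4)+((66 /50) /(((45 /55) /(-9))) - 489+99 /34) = -500.61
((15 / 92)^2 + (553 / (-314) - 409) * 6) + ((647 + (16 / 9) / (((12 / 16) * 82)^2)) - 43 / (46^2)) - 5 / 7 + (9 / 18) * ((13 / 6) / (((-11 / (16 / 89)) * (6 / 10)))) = -2254629844008233387 / 1239963128634384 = -1818.30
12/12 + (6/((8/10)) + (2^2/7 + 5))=197/14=14.07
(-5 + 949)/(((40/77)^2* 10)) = 349811/1000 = 349.81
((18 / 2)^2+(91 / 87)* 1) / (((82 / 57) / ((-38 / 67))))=-2576818 / 79663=-32.35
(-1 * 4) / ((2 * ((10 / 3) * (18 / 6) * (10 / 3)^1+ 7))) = -6 / 121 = -0.05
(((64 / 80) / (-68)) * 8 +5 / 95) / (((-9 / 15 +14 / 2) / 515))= -3.34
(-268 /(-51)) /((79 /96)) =8576 /1343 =6.39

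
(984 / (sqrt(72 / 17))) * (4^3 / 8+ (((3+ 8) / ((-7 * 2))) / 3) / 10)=137309 * sqrt(34) / 210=3812.58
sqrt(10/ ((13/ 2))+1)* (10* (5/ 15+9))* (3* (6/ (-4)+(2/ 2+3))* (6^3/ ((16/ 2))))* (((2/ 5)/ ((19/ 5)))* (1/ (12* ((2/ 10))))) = 15750* sqrt(429)/ 247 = 1320.72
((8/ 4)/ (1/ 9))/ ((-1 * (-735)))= 6/ 245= 0.02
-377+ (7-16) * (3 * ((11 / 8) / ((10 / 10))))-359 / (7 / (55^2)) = -8710991 / 56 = -155553.41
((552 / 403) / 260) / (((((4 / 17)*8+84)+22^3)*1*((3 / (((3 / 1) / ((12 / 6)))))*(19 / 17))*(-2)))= -19941 / 181638435160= -0.00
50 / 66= 0.76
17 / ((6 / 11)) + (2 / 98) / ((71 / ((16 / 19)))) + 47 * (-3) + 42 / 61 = -2640530791 / 24192966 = -109.14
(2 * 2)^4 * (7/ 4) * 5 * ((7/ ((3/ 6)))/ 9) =31360/ 9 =3484.44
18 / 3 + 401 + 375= 782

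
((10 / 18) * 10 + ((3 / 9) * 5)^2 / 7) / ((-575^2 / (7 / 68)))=-1 / 539580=-0.00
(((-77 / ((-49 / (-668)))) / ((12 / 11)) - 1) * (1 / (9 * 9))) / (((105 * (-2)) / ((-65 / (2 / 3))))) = -65741 / 11907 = -5.52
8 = 8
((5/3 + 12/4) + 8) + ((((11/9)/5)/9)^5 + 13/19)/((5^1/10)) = 2905653673619938/207027823809375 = 14.04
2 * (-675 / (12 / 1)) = -225 / 2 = -112.50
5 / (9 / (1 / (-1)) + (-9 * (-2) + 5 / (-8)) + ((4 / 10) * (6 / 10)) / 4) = 1000 / 1687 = 0.59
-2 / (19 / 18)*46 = -1656 / 19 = -87.16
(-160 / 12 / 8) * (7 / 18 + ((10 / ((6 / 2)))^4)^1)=-100315 / 486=-206.41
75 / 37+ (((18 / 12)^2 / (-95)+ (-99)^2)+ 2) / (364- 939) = -121442347 / 8084500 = -15.02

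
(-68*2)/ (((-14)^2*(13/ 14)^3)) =-1904/ 2197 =-0.87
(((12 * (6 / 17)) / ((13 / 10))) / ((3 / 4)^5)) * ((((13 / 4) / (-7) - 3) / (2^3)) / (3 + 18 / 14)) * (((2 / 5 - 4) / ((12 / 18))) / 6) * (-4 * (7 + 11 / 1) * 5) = -99328 / 221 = -449.45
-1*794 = -794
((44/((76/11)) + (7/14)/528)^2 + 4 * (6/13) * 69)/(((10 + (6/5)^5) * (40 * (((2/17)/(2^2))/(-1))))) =-9338912273823125/816944253345792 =-11.43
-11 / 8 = -1.38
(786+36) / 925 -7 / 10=349 / 1850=0.19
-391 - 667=-1058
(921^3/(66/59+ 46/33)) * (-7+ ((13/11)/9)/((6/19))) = -20029781363421/9784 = -2047197604.60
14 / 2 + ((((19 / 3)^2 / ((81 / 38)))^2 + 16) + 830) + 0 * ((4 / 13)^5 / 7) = 641502697 / 531441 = 1207.10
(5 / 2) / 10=1 / 4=0.25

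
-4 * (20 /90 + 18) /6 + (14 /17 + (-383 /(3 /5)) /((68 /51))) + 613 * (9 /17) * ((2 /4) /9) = -866675 /1836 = -472.05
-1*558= -558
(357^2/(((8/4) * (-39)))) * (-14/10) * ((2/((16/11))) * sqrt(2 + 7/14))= 3271191 * sqrt(10)/2080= 4973.28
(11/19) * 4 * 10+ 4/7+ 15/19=3261/133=24.52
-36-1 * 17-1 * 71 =-124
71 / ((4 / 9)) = 639 / 4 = 159.75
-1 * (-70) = 70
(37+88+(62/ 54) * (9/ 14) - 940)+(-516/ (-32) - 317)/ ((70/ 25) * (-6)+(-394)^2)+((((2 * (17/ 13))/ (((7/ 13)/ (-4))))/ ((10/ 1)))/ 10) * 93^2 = -8131539740839/ 3259603200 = -2494.64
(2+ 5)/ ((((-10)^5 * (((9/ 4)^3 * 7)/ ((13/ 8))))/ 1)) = -13/ 9112500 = -0.00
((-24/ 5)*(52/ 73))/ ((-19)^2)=-1248/ 131765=-0.01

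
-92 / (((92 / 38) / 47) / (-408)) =728688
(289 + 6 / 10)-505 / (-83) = 122709 / 415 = 295.68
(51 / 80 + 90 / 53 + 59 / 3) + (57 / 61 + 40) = 48833849 / 775920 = 62.94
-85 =-85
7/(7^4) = 1/343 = 0.00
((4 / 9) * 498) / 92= 166 / 69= 2.41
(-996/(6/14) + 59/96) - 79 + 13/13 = -230533/96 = -2401.39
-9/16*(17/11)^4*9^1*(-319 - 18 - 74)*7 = 19463483277/234256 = 83086.38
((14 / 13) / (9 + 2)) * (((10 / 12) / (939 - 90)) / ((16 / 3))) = 0.00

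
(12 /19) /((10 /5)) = 6 /19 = 0.32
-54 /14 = -27 /7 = -3.86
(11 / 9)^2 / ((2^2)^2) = 121 / 1296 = 0.09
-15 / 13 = -1.15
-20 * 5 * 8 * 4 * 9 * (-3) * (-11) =-950400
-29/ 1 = -29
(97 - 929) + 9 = -823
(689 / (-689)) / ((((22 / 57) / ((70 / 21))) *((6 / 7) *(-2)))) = 665 / 132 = 5.04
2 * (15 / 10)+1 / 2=7 / 2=3.50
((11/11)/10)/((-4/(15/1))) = -3/8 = -0.38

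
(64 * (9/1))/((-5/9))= -5184/5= -1036.80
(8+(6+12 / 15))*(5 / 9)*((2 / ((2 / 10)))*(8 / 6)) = 2960 / 27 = 109.63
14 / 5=2.80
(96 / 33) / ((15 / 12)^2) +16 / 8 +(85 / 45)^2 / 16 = 4.08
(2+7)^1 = 9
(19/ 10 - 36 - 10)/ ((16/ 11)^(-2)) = -56448/ 605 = -93.30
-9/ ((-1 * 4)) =9/ 4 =2.25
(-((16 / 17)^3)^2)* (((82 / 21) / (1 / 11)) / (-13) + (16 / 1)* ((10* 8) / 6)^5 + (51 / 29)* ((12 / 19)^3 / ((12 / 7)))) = -497553553319624915812352 / 106169554484469567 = -4686405.21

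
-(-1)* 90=90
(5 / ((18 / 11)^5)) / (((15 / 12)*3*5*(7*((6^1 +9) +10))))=161051 / 1240029000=0.00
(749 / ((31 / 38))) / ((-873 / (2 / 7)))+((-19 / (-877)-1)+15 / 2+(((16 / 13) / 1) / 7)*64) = 75480967787 / 4319633682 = 17.47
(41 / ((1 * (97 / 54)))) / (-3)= -738 / 97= -7.61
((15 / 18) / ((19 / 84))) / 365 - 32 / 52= -10914 / 18031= -0.61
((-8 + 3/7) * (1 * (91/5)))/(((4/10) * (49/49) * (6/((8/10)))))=-689/15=-45.93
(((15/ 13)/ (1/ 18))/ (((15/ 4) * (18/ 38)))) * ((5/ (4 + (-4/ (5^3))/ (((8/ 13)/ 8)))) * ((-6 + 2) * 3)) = -35625/ 182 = -195.74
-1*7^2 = -49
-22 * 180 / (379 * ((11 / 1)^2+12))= -3960 / 50407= -0.08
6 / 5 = 1.20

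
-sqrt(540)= -6*sqrt(15)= -23.24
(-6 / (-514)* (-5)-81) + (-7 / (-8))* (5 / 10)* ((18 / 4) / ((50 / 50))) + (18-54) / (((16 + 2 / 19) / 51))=-1587969 / 8224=-193.09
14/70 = 1/5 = 0.20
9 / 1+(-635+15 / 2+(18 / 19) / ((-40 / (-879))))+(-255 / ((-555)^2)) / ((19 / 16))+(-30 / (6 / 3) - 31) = -1004569181 / 1560660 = -643.68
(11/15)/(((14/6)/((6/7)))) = 66/245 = 0.27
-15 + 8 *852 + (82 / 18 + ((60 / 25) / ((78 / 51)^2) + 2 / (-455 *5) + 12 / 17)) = 30802801657 / 4524975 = 6807.29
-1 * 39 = -39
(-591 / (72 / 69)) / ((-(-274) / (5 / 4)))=-2.58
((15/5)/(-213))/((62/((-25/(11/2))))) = 0.00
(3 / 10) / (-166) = -3 / 1660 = -0.00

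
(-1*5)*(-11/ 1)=55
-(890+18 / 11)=-9808 / 11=-891.64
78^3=474552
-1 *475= -475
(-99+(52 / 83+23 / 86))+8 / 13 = -9046549 / 92794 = -97.49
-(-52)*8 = 416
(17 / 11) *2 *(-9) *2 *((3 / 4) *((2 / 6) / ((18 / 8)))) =-68 / 11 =-6.18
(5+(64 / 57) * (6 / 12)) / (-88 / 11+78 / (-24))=-1268 / 2565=-0.49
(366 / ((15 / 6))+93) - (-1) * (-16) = 1117 / 5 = 223.40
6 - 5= 1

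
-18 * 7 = -126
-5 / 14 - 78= -1097 / 14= -78.36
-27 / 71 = -0.38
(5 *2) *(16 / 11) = 160 / 11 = 14.55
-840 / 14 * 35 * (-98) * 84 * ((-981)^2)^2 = 16010344836465991200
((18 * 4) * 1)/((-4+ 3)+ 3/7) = -126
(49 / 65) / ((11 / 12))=588 / 715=0.82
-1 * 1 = -1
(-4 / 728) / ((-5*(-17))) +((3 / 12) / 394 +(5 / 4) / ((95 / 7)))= 21465123 / 231616840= 0.09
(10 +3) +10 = 23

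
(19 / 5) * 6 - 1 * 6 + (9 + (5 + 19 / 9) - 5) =27.91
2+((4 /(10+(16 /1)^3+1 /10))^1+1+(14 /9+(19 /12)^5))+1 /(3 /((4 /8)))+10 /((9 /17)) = 114307547173 /3405763584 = 33.56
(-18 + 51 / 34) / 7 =-33 / 14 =-2.36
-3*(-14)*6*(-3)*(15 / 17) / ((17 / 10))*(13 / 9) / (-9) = 18200 / 289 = 62.98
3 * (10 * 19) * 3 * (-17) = -29070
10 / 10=1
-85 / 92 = -0.92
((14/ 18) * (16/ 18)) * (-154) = -106.47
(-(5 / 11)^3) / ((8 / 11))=-125 / 968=-0.13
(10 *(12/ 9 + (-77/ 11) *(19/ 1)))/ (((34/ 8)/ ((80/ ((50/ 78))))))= -657280/ 17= -38663.53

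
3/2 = 1.50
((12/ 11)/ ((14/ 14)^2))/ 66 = 2/ 121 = 0.02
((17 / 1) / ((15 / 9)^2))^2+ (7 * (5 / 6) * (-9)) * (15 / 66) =701871 / 27500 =25.52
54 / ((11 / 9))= 486 / 11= 44.18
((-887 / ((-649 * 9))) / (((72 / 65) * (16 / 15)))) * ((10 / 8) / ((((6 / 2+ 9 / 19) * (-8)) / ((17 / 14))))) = -465564125 / 66319368192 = -0.01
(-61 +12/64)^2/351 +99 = 9842473/89856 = 109.54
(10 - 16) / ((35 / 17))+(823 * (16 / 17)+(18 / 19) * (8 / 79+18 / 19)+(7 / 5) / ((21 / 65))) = 39554321407 / 50906415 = 777.00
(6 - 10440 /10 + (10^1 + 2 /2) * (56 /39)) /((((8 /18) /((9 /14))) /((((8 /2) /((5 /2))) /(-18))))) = 59799 /455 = 131.43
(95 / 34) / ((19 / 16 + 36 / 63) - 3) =-5320 / 2363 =-2.25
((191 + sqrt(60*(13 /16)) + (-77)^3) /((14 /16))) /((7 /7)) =-3650736 /7 + 4*sqrt(195) /7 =-521525.73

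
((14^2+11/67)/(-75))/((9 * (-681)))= 4381/10266075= 0.00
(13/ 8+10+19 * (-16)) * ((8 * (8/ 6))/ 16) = -2339/ 12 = -194.92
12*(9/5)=108/5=21.60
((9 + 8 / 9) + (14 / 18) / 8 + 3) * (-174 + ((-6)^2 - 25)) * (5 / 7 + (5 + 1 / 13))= -80317435 / 6552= -12258.46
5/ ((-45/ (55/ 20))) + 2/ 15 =-31/ 180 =-0.17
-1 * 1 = -1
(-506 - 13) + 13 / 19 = -9848 / 19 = -518.32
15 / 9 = 5 / 3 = 1.67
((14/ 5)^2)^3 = 481.89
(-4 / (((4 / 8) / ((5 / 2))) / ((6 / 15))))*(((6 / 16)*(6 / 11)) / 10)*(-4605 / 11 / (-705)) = -2763 / 28435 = -0.10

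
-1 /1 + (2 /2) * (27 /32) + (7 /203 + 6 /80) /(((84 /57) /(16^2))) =612653 /32480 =18.86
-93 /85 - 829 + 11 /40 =-564277 /680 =-829.82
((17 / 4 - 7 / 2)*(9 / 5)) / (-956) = -27 / 19120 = -0.00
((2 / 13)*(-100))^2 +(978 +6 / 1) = 206296 / 169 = 1220.69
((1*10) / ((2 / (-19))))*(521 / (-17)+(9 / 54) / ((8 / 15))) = 783845 / 272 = 2881.78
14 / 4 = 7 / 2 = 3.50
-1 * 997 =-997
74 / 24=37 / 12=3.08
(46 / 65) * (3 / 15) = 46 / 325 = 0.14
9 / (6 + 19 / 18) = 162 / 127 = 1.28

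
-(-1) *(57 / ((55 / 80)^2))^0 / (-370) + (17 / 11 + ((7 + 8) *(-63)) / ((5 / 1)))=-762951 / 4070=-187.46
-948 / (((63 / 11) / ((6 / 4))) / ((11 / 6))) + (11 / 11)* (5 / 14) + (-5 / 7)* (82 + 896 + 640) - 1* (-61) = -65081 / 42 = -1549.55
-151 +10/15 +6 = -433/3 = -144.33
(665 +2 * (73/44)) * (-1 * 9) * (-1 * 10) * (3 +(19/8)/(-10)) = 29244267/176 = 166160.61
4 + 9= 13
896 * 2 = 1792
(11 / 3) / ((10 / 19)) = 209 / 30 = 6.97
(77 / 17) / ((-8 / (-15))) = 1155 / 136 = 8.49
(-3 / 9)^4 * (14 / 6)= 7 / 243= 0.03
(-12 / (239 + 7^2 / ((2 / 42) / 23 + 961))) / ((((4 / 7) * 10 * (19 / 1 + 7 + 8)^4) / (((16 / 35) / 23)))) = -696246 / 5328752238058225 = -0.00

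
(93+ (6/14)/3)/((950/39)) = 12714/3325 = 3.82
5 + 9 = 14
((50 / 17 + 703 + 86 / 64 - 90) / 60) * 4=335803 / 8160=41.15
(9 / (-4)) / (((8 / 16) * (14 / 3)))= -27 / 28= -0.96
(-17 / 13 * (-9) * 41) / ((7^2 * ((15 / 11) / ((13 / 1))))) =23001 / 245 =93.88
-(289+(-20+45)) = -314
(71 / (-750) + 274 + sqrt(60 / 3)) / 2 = 139.19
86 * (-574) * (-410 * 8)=161913920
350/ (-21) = -50/ 3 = -16.67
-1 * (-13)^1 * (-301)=-3913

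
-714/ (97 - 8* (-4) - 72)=-238/ 19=-12.53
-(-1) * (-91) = -91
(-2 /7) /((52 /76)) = -38 /91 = -0.42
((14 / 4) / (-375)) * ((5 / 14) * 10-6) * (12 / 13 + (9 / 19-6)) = -6443 / 61750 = -0.10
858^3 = 631628712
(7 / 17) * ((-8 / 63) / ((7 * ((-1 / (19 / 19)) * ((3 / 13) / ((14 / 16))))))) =13 / 459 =0.03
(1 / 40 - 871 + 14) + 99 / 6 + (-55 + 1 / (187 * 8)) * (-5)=-2114889 / 3740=-565.48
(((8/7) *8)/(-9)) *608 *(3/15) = -38912/315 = -123.53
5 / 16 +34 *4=2181 / 16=136.31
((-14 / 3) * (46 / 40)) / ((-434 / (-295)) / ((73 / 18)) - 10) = 693427 / 1245228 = 0.56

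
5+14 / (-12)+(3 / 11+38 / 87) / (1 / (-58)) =-37.32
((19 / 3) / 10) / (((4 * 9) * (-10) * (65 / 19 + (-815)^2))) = -361 / 136299672000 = -0.00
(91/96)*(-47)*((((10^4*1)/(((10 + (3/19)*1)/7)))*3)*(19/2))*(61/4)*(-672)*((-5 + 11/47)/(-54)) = 7914121738.63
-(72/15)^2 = -576/25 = -23.04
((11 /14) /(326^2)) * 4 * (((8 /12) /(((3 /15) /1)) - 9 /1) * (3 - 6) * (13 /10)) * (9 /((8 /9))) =196911 /29757280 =0.01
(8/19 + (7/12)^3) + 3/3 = 53173/32832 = 1.62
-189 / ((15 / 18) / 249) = -282366 / 5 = -56473.20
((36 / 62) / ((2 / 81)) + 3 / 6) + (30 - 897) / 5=-46309 / 310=-149.38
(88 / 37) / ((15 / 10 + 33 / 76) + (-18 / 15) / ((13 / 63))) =-39520 / 64491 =-0.61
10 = 10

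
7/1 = 7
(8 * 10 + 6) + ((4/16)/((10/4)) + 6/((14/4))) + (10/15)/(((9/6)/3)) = 18721/210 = 89.15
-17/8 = -2.12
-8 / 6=-4 / 3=-1.33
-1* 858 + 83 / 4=-837.25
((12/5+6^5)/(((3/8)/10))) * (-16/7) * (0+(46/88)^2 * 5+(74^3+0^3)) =-23246787268288/121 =-192122208828.83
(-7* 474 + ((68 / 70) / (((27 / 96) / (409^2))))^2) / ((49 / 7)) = 33124628665757434 / 694575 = 47690499464.79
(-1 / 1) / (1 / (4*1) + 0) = -4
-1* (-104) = 104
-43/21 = -2.05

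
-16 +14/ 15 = -226/ 15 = -15.07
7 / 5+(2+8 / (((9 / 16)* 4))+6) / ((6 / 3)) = 323 / 45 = 7.18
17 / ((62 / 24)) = 204 / 31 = 6.58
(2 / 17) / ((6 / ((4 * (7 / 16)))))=7 / 204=0.03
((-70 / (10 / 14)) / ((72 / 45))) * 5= -1225 / 4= -306.25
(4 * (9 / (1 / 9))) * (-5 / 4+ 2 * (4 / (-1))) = -2997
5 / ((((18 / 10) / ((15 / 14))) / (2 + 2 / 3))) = 7.94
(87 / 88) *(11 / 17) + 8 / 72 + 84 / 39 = 46219 / 15912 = 2.90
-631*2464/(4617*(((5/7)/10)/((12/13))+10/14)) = -12438272/29241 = -425.37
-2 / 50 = -1 / 25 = -0.04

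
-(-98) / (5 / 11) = 1078 / 5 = 215.60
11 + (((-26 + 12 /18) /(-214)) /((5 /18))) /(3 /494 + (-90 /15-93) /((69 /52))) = 1661913813 /151161575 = 10.99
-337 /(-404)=337 /404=0.83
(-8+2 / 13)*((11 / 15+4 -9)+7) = -1394 / 65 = -21.45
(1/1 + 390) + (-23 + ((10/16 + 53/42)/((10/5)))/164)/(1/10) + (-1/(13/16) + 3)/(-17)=980044301/6088992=160.95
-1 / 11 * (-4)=4 / 11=0.36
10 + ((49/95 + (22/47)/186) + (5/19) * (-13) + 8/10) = 655859/83049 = 7.90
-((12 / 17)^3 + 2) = -11554 / 4913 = -2.35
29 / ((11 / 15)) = 435 / 11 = 39.55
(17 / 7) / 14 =17 / 98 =0.17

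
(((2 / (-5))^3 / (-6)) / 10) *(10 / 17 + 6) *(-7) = -1568 / 31875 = -0.05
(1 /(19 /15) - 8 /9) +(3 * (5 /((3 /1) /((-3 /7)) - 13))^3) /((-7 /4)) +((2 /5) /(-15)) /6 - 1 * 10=-1608301 /159600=-10.08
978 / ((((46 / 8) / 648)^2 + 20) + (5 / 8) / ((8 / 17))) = 6570657792 / 143292769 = 45.85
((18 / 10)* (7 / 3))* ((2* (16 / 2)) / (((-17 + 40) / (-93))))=-31248 / 115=-271.72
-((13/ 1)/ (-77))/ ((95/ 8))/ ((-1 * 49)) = -104/ 358435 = -0.00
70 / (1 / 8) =560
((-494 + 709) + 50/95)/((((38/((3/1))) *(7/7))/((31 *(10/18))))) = 211575/722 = 293.04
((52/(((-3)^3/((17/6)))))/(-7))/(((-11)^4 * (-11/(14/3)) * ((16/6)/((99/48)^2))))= -221/6133248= -0.00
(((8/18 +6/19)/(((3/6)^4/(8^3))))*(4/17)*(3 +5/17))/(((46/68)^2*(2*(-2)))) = -238551040/90459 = -2637.12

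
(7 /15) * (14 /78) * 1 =49 /585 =0.08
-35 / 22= -1.59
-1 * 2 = -2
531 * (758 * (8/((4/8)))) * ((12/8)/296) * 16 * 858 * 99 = 1641071285568/37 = 44353277988.32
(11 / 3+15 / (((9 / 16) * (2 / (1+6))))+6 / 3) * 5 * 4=1980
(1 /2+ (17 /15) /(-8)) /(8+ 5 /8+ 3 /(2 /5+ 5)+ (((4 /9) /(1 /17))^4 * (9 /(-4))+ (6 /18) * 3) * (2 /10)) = -10449 /42489215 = -0.00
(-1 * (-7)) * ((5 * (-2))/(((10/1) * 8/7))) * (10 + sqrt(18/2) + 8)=-1029/8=-128.62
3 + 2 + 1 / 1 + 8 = 14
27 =27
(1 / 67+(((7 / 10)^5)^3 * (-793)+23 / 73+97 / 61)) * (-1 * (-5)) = -550355701174032166449 / 59670200000000000000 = -9.22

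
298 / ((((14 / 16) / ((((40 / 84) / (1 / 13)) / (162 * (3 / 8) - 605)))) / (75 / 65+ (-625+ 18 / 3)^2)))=-474998458880 / 320019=-1484282.05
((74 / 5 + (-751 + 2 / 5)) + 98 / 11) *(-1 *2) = 79958 / 55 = 1453.78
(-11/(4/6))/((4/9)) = -297/8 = -37.12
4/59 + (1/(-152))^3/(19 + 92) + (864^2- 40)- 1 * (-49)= 17168743590323653/22998830592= 746505.07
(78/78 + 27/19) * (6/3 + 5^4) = 1518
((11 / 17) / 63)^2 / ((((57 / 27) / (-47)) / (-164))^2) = 1406.27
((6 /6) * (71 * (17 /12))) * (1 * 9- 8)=1207 /12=100.58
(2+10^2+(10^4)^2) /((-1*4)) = -50000051 /2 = -25000025.50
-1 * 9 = -9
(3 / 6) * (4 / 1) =2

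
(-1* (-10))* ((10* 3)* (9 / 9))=300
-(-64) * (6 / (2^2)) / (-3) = -32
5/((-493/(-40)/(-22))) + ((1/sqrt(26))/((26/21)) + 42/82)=-170047/20213 + 21 * sqrt(26)/676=-8.25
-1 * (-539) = 539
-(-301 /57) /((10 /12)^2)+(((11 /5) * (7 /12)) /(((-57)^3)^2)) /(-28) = 312956886223241 /41155736698800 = 7.60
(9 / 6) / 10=3 / 20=0.15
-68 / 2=-34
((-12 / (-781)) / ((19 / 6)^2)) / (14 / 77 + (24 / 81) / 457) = 2665224 / 317388673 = 0.01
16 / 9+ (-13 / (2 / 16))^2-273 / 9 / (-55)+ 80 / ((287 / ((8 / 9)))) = 170771239 / 15785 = 10818.58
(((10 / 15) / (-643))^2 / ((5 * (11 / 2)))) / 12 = 2 / 613971765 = 0.00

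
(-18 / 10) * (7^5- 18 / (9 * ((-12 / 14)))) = -151284 / 5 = -30256.80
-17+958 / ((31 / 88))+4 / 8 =167585 / 62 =2702.98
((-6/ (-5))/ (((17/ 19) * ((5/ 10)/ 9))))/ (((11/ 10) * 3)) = 1368/ 187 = 7.32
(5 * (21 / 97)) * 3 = 315 / 97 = 3.25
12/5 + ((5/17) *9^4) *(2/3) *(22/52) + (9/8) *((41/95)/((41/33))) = 91885341/167960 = 547.07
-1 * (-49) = 49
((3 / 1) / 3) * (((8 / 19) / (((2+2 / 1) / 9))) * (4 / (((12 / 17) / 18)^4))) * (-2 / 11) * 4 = -243547236 / 209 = -1165297.78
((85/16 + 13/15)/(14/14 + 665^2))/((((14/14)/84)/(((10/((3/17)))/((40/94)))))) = 0.16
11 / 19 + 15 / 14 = 1.65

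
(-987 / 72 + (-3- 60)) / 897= -0.09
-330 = -330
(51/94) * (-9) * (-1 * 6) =1377/47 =29.30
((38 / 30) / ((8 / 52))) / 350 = 247 / 10500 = 0.02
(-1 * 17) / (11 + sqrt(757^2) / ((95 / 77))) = -1615 / 59334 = -0.03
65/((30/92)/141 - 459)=-140530/992353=-0.14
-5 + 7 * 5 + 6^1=36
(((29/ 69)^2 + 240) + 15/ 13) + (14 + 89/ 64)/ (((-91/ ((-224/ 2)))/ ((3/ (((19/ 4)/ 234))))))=3575885362/ 1175967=3040.80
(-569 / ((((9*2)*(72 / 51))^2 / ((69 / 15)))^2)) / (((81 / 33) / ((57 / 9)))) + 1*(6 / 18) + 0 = 0.26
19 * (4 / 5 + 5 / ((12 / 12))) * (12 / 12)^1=551 / 5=110.20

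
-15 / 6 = -5 / 2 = -2.50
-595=-595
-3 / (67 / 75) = -225 / 67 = -3.36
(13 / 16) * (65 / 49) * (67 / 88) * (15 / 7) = 849225 / 482944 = 1.76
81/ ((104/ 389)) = 31509/ 104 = 302.97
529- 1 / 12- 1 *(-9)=6455 / 12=537.92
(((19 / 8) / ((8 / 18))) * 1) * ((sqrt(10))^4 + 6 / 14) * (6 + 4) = 601065 / 112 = 5366.65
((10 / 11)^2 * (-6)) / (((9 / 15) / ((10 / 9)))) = -10000 / 1089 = -9.18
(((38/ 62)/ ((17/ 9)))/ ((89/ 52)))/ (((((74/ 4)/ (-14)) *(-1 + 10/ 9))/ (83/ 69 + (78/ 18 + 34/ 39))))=-330257088/ 39914453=-8.27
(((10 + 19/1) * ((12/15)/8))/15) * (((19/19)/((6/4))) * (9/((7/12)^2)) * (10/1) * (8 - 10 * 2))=-100224/245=-409.08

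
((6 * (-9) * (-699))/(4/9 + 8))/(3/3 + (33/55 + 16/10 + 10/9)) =7643565/7372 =1036.84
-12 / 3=-4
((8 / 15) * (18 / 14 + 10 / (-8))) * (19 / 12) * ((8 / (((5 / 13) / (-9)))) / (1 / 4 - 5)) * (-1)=-208 / 175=-1.19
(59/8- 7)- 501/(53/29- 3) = 58167/136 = 427.70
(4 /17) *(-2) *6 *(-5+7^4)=-115008 /17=-6765.18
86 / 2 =43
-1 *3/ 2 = -3/ 2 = -1.50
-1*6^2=-36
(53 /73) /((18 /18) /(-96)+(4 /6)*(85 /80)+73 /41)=208608 /712115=0.29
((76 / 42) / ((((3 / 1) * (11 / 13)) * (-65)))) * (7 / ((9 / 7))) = -266 / 4455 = -0.06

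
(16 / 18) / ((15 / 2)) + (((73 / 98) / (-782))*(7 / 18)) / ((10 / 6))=349679 / 2955960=0.12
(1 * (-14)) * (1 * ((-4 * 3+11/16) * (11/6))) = 13937/48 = 290.35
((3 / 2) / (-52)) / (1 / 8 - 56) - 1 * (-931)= 1803348 / 1937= 931.00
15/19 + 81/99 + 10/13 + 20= 22.38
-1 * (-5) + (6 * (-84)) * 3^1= -1507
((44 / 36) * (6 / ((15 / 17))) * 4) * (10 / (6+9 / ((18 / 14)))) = 2992 / 117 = 25.57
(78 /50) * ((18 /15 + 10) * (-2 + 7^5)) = 7340424 /25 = 293616.96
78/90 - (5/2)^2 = -323/60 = -5.38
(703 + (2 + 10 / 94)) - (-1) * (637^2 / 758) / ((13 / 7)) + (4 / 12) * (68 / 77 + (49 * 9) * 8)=17855343731 / 8229606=2169.65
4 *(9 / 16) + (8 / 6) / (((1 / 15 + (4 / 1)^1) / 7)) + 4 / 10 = 6033 / 1220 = 4.95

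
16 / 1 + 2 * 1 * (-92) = -168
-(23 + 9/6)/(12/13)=-637/24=-26.54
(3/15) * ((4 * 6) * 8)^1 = 192/5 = 38.40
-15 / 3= -5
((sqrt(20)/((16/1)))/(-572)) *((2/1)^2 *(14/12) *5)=-35 *sqrt(5)/6864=-0.01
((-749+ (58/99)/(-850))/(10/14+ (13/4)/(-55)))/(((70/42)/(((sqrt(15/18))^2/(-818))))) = 220599428/315700965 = 0.70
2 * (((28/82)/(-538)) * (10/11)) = -140/121319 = -0.00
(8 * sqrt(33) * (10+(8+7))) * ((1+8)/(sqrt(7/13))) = 1800 * sqrt(3003)/7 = 14091.33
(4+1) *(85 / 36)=425 / 36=11.81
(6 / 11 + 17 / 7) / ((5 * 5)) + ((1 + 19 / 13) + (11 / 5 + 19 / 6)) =1193267 / 150150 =7.95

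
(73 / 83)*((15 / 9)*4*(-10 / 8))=-1825 / 249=-7.33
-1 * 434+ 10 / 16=-3467 / 8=-433.38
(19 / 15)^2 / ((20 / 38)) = 6859 / 2250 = 3.05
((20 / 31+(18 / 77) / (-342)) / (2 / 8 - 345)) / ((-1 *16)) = 29229 / 250167148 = 0.00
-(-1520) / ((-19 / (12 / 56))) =-120 / 7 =-17.14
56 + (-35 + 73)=94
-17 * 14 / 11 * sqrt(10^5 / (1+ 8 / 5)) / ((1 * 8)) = -14875 * sqrt(26) / 143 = -530.41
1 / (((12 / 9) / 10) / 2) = 15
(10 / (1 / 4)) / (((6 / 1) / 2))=13.33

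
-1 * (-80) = 80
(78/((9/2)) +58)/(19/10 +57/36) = 21.63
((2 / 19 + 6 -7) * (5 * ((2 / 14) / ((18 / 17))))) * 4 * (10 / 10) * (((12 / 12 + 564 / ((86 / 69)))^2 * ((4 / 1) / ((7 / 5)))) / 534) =-10990352128900 / 4136569857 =-2656.88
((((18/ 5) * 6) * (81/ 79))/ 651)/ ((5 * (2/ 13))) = 18954/ 428575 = 0.04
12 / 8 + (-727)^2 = 1057061 / 2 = 528530.50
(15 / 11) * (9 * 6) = 73.64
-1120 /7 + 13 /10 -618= -776.70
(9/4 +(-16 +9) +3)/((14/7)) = -7/8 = -0.88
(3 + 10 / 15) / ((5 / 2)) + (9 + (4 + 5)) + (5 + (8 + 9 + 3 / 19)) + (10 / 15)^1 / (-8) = 47357 / 1140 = 41.54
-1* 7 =-7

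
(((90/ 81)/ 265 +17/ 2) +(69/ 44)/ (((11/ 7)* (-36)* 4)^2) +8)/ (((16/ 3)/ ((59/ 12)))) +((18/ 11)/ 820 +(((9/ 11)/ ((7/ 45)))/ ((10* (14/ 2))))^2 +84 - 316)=-13318579258615925683/ 61438929633607680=-216.78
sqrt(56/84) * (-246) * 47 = -3854 * sqrt(6) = -9440.33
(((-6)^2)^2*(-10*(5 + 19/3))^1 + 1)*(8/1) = -1175032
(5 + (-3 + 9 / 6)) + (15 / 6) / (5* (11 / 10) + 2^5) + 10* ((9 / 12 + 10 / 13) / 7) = 5.74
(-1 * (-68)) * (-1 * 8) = -544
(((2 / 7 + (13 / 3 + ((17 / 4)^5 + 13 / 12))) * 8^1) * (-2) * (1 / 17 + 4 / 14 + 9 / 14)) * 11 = -77393920285 / 319872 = -241952.78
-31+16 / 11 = -325 / 11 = -29.55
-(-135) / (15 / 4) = 36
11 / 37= 0.30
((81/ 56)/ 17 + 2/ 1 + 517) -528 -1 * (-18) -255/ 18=-14513/ 2856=-5.08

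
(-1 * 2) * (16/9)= -32/9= -3.56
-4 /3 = -1.33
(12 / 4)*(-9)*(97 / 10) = -2619 / 10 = -261.90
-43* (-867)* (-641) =-23897121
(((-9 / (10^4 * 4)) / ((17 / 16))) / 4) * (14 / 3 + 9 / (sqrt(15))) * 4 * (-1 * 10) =27 * sqrt(15) / 21250 + 21 / 2125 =0.01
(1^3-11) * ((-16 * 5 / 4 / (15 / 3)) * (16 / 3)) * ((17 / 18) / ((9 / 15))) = 27200 / 81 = 335.80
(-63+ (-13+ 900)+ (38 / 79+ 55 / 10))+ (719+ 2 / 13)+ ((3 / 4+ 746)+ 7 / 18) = 84897833 / 36972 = 2296.27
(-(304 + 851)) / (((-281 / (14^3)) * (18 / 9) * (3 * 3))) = 528220 / 843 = 626.60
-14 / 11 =-1.27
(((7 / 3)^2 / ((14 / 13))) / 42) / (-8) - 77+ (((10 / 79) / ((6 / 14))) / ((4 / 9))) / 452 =-594000167 / 7712928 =-77.01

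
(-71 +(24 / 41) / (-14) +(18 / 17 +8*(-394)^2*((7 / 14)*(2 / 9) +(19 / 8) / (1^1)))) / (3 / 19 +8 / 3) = 2575846918607 / 2356557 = 1093055.22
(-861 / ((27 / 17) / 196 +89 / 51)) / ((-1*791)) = 1229508 / 1980325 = 0.62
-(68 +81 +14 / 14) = -150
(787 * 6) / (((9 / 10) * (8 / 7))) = 27545 / 6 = 4590.83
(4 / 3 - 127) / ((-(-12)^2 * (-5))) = -377 / 2160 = -0.17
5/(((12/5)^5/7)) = 109375/248832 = 0.44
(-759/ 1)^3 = -437245479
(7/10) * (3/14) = 3/20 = 0.15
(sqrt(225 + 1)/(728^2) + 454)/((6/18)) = 3 * sqrt(226)/529984 + 1362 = 1362.00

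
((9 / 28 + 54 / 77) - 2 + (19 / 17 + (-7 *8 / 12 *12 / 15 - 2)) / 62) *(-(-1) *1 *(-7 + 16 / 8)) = 365809 / 69564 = 5.26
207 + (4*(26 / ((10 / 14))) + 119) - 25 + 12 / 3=2253 / 5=450.60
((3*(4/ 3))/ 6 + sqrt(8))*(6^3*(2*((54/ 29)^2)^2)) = 2448880128/ 707281 + 7346640384*sqrt(2)/ 707281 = 18152.05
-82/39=-2.10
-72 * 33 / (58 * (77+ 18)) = -1188 / 2755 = -0.43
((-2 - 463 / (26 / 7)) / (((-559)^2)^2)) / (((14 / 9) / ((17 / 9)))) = -55981 / 35542552631404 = -0.00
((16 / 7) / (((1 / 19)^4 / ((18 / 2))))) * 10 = 187662240 / 7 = 26808891.43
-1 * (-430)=430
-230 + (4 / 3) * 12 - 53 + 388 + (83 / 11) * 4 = 1663 / 11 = 151.18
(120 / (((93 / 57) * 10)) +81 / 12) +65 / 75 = 27847 / 1860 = 14.97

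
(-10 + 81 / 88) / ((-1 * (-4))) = -2.27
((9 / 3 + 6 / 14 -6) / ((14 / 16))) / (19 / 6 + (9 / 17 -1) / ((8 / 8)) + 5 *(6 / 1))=-14688 / 163415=-0.09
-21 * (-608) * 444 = 5668992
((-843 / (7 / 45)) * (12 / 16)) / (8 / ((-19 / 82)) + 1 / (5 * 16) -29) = 43245900 / 675787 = 63.99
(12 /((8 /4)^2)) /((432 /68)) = 17 /36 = 0.47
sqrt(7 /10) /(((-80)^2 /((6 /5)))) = 3 * sqrt(70) /160000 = 0.00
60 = 60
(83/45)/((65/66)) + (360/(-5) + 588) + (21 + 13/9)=1580428/2925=540.32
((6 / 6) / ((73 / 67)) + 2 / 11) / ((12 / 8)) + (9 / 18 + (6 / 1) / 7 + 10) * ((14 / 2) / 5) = 400691 / 24090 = 16.63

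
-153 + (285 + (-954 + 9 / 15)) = -4107 / 5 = -821.40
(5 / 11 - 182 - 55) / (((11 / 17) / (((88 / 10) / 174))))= -18.49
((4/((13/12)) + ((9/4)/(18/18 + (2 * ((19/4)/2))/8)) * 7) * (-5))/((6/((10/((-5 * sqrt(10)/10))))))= 5000 * sqrt(10)/221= 71.54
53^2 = 2809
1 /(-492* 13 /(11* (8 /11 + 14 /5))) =-0.01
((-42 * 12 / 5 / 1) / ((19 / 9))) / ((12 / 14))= -5292 / 95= -55.71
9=9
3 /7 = 0.43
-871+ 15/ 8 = -6953/ 8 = -869.12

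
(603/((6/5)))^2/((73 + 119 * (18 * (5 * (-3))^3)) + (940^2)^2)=1010025/3122966923292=0.00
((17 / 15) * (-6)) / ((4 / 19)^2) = -153.42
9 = 9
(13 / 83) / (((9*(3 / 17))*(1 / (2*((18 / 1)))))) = 884 / 249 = 3.55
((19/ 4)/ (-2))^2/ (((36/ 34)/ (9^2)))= 55233/ 128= 431.51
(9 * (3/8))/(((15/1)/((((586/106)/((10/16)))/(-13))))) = -2637/17225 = -0.15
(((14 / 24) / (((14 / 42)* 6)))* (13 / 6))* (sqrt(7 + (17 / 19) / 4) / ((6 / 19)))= 5.38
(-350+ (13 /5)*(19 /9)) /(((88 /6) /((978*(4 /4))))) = -2526989 /110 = -22972.63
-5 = -5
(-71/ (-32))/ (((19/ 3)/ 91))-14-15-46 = -26217/ 608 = -43.12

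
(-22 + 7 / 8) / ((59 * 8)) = -169 / 3776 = -0.04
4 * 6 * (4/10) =48/5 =9.60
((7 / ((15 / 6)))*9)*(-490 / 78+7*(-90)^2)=18572862 / 13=1428681.69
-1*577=-577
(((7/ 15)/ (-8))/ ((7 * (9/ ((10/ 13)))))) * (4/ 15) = -1/ 5265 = -0.00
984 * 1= 984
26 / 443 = 0.06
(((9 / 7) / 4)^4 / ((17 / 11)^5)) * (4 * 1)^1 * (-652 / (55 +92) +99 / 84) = -674498498355 / 42763457585408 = -0.02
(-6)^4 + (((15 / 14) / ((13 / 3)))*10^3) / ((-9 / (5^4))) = -15874.33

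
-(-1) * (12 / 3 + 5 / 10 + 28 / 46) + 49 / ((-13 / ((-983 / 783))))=4607747 / 468234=9.84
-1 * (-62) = 62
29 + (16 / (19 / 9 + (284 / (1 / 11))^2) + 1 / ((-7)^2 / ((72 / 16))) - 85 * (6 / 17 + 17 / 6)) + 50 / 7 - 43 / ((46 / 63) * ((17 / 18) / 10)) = -858.15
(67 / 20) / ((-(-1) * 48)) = 67 / 960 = 0.07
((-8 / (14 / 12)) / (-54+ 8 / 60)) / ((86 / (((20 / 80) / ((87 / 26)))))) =195 / 1763258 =0.00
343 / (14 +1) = 343 / 15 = 22.87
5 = 5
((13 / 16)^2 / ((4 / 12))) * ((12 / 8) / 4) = 1521 / 2048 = 0.74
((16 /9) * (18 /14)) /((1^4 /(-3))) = -48 /7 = -6.86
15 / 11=1.36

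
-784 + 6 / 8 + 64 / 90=-140857 / 180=-782.54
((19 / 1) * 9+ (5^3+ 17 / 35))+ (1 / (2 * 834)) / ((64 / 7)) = 296.49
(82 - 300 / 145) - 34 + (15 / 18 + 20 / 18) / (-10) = 47749 / 1044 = 45.74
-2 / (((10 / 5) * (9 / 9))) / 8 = -1 / 8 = -0.12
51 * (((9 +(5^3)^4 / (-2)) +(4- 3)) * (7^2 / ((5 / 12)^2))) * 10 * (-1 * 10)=175710923105760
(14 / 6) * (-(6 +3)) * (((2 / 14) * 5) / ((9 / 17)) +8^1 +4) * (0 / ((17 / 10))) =0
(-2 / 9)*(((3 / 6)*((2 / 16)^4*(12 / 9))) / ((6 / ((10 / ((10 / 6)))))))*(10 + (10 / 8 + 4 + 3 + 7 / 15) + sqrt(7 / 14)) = -1123 / 1658880 - sqrt(2) / 55296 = -0.00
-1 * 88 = -88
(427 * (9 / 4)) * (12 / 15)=3843 / 5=768.60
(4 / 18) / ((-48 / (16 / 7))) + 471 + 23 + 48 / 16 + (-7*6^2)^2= 12096187 / 189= 64000.99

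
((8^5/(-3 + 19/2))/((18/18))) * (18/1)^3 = 382205952/13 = 29400457.85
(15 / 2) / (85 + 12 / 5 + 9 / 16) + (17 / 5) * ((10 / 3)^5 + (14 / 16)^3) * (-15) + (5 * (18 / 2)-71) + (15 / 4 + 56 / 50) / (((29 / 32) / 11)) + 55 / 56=-31084379935667587 / 1481080204800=-20987.64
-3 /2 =-1.50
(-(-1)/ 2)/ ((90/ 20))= 1/ 9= 0.11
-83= -83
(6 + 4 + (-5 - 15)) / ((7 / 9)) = -90 / 7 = -12.86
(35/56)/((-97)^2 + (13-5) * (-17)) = 0.00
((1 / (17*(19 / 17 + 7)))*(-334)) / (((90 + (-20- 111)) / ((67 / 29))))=11189 / 82041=0.14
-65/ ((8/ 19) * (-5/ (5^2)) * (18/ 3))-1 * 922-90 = -883.35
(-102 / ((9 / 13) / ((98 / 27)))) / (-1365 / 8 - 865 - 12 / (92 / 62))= 7970144 / 15555483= 0.51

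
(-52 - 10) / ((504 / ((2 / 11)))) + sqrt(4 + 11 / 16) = -31 / 1386 + 5*sqrt(3) / 4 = 2.14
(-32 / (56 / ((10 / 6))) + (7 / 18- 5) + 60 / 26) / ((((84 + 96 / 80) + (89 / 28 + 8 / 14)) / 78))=-106660 / 37359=-2.86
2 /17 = 0.12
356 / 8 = 89 / 2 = 44.50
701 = 701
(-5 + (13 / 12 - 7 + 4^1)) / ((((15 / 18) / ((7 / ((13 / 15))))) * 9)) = -581 / 78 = -7.45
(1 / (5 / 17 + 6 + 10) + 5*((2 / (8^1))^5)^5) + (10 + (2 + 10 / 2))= 5321002959738242409 / 311874274195406848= 17.06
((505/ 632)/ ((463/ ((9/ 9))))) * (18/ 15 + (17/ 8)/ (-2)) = 1111/ 4681856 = 0.00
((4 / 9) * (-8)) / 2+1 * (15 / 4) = 71 / 36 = 1.97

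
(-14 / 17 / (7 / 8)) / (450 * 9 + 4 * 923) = -8 / 65807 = -0.00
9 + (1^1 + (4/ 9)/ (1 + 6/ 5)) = 1010/ 99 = 10.20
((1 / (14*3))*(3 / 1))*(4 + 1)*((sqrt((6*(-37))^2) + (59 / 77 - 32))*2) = 73445 / 539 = 136.26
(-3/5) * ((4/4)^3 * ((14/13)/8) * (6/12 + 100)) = -4221/520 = -8.12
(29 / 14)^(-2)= 196 / 841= 0.23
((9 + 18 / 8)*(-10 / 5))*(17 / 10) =-153 / 4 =-38.25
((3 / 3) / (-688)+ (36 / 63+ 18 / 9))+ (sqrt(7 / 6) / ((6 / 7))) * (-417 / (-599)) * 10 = 12377 / 4816+ 4865 * sqrt(42) / 3594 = 11.34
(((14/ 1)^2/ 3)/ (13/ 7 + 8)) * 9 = 1372/ 23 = 59.65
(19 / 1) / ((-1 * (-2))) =19 / 2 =9.50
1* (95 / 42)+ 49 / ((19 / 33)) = 87.37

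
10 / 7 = 1.43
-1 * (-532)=532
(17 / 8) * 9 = 153 / 8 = 19.12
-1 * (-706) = 706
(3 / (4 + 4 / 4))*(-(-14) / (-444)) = -7 / 370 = -0.02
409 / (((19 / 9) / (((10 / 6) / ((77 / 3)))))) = 18405 / 1463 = 12.58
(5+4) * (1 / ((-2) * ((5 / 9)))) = -81 / 10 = -8.10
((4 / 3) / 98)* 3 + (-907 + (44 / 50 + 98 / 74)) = -41008014 / 45325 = -904.75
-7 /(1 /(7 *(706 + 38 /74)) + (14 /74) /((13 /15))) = -616117229 /19231432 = -32.04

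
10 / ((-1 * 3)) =-10 / 3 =-3.33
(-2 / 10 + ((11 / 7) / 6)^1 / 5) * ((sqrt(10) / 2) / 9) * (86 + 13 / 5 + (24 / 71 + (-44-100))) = 605957 * sqrt(10) / 1341900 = 1.43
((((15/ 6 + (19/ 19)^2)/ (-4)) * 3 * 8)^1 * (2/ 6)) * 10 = -70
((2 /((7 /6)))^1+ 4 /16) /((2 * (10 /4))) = 11 /28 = 0.39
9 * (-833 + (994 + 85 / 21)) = 10398 / 7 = 1485.43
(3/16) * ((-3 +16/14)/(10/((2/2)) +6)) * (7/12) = -13/1024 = -0.01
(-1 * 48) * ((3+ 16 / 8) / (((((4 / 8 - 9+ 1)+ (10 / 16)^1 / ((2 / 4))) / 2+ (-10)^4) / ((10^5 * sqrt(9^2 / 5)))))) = -9662.83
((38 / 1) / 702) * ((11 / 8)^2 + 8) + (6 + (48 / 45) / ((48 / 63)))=297101 / 37440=7.94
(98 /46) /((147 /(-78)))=-26 /23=-1.13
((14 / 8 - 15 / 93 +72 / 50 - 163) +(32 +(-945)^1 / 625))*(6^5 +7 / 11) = -171684031113 / 170500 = -1006944.46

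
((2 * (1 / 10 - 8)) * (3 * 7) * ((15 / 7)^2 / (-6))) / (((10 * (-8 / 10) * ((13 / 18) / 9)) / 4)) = -287955 / 182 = -1582.17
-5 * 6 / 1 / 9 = -10 / 3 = -3.33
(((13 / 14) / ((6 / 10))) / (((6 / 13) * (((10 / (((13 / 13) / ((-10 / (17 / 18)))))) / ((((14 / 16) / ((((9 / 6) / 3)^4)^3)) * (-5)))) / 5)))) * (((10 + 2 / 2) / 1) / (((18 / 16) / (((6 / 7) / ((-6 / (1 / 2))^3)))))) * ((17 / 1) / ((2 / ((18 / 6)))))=-5372510 / 15309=-350.94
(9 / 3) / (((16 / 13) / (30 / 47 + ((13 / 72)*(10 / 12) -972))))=-256353149 / 108288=-2367.33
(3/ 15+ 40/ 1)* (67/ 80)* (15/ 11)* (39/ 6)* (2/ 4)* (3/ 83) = 1575639/ 292160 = 5.39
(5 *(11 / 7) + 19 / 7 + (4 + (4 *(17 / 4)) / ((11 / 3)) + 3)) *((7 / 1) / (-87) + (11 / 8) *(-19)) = -5198115 / 8932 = -581.97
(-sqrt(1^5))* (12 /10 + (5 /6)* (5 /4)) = -269 /120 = -2.24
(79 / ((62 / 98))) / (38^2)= 3871 / 44764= 0.09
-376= -376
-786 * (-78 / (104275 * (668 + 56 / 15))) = 45981 / 52533745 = 0.00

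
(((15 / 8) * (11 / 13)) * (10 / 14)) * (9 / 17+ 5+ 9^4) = 7084275 / 952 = 7441.47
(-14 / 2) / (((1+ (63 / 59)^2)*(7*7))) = -3481 / 52150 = -0.07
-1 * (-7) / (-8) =-7 / 8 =-0.88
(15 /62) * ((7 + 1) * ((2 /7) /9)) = 40 /651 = 0.06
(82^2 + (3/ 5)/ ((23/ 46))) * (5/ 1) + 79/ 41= 1378745/ 41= 33627.93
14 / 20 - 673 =-6723 / 10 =-672.30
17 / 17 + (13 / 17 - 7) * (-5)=547 / 17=32.18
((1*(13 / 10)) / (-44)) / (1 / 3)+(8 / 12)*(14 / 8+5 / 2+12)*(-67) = -958217 / 1320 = -725.92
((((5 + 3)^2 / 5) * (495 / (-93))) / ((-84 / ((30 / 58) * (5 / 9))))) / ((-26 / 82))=-180400 / 245427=-0.74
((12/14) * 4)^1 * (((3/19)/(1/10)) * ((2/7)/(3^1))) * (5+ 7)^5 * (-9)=-1074954240/931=-1154623.24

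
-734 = -734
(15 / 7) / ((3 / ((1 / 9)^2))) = 5 / 567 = 0.01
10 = 10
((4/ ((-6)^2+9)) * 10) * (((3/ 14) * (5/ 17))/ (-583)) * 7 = -20/ 29733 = -0.00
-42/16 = -21/8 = -2.62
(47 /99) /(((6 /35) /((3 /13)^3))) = 1645 /48334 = 0.03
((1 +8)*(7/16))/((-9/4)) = -7/4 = -1.75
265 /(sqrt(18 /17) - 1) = 4505+795 * sqrt(34) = 9140.61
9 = 9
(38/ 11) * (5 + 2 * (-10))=-570/ 11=-51.82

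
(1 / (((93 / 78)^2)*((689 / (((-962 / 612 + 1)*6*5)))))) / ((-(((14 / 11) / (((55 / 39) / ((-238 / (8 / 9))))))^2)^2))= 1071794405000000 / 208610667416935587884671773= 0.00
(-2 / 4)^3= -0.12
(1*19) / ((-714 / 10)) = -95 / 357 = -0.27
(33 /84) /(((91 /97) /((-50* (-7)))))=146.57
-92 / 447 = -0.21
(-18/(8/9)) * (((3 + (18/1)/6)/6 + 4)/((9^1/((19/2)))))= -855/8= -106.88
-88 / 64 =-11 / 8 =-1.38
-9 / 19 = -0.47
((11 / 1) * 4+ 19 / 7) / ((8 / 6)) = 981 / 28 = 35.04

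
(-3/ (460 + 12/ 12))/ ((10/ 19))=-0.01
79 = 79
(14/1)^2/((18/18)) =196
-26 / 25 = -1.04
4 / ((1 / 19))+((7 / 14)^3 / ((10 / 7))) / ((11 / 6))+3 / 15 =76.25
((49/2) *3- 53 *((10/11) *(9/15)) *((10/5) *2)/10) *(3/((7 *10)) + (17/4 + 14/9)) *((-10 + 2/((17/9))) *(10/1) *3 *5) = -635929962/1309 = -485813.57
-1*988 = -988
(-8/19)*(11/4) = -22/19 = -1.16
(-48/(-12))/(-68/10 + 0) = -10/17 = -0.59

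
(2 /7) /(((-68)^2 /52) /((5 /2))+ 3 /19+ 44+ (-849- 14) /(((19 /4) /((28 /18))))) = -22230 /15786071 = -0.00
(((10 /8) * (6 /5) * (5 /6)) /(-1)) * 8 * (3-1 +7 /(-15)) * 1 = -46 /3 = -15.33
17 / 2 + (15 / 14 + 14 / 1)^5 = 418231773555 / 537824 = 777636.87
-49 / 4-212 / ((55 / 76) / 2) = -131591 / 220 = -598.14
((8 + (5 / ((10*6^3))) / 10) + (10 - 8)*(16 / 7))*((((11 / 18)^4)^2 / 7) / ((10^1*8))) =81492172713127 / 186616420378214400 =0.00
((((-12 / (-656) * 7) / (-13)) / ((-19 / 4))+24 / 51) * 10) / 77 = 813730 / 13256243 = 0.06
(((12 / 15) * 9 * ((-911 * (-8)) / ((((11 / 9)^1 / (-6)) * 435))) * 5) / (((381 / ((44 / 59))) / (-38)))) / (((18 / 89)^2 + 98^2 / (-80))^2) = 1201035146676756480 / 78542021990582133457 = 0.02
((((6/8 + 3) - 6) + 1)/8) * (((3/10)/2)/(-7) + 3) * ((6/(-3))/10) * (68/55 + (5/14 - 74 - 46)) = -38019141/3449600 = -11.02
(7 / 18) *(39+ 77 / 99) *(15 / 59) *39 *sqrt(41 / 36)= 81445 *sqrt(41) / 3186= 163.69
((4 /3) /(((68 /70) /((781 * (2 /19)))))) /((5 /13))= 284284 /969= 293.38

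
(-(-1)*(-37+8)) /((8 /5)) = -145 /8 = -18.12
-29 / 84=-0.35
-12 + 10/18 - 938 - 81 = -9274/9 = -1030.44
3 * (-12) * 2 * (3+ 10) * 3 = -2808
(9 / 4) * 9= 81 / 4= 20.25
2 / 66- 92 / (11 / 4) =-1103 / 33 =-33.42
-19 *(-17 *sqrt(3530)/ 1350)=323 *sqrt(3530)/ 1350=14.22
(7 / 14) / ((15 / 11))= 11 / 30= 0.37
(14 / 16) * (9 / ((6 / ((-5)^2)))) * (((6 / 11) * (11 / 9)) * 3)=525 / 8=65.62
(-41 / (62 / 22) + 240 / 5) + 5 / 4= 4303 / 124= 34.70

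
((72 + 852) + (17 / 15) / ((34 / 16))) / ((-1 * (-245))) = 13868 / 3675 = 3.77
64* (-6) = -384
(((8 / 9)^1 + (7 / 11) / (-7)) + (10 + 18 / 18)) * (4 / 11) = 4672 / 1089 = 4.29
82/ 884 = 41/ 442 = 0.09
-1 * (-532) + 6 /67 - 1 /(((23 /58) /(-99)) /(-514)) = -196923046 /1541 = -127789.13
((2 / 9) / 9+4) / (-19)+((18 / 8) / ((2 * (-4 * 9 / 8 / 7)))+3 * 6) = 98731 / 6156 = 16.04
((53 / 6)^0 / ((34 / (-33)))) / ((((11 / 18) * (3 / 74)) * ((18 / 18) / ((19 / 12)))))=-2109 / 34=-62.03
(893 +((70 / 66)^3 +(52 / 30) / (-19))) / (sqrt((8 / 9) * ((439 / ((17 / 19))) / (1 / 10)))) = 1526238533 * sqrt(708985) / 94920997050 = 13.54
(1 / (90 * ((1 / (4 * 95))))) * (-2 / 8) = -19 / 18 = -1.06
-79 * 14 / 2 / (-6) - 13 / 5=2687 / 30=89.57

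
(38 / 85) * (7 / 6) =133 / 255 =0.52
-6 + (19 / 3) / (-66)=-1207 / 198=-6.10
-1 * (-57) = 57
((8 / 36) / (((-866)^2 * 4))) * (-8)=-1 / 1687401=-0.00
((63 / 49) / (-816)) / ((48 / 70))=-5 / 2176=-0.00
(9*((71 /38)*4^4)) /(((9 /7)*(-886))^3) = -389648 /133798054473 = -0.00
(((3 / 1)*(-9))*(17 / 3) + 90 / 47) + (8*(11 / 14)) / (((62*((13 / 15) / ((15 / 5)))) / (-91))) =-266661 / 1457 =-183.02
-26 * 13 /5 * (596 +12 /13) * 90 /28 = -907920 /7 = -129702.86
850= 850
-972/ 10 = -486/ 5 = -97.20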